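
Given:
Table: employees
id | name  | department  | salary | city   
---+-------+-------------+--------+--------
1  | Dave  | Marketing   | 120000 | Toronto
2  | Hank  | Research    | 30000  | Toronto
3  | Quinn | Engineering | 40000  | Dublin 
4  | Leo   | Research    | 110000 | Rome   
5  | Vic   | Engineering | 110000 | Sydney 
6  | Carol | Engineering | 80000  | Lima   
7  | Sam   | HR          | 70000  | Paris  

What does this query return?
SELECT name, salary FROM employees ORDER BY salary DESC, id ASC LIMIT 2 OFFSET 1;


Sort by salary DESC (id ASC tiebreak), then skip 1 and take 2
Rows 2 through 3

2 rows:
Leo, 110000
Vic, 110000


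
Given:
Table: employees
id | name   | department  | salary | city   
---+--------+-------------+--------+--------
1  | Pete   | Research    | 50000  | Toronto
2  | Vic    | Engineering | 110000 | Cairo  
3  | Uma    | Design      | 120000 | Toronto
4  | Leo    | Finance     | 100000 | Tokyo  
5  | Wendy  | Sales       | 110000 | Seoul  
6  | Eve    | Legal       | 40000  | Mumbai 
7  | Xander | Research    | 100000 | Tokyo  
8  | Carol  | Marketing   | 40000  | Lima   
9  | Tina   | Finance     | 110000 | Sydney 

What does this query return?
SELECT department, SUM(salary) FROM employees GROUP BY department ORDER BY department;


Summing salary within each department:
  Design: 120000 = 120000
  Engineering: 110000 = 110000
  Finance: 100000 + 110000 = 210000
  Legal: 40000 = 40000
  Marketing: 40000 = 40000
  Research: 50000 + 100000 = 150000
  Sales: 110000 = 110000


7 groups:
Design, 120000
Engineering, 110000
Finance, 210000
Legal, 40000
Marketing, 40000
Research, 150000
Sales, 110000


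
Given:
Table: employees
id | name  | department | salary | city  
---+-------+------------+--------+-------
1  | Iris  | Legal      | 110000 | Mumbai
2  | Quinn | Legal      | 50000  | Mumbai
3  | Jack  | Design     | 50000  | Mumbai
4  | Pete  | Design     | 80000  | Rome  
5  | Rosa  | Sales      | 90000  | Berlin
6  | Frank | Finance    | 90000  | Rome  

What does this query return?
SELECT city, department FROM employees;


Projecting columns: city, department

6 rows:
Mumbai, Legal
Mumbai, Legal
Mumbai, Design
Rome, Design
Berlin, Sales
Rome, Finance


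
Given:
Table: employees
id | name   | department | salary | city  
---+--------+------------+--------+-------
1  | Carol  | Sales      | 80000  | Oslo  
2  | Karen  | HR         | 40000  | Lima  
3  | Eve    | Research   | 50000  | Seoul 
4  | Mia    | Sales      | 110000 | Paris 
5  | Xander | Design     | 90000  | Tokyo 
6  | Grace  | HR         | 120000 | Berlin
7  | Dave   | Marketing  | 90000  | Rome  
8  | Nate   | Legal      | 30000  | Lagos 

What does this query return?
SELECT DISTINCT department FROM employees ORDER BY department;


All 'department' values (row order): Sales, HR, Research, Sales, Design, HR, Marketing, Legal
Removing duplicates leaves 6 unique value(s).

6 values:
Design
HR
Legal
Marketing
Research
Sales


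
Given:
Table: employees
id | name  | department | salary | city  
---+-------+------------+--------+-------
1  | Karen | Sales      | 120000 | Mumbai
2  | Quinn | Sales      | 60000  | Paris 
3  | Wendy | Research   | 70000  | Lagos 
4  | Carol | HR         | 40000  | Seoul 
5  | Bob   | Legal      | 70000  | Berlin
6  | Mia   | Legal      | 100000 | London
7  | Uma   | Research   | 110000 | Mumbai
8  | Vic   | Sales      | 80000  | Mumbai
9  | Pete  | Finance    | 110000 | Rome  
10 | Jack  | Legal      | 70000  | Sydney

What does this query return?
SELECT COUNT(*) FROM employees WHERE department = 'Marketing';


Counting rows where department = 'Marketing'


0


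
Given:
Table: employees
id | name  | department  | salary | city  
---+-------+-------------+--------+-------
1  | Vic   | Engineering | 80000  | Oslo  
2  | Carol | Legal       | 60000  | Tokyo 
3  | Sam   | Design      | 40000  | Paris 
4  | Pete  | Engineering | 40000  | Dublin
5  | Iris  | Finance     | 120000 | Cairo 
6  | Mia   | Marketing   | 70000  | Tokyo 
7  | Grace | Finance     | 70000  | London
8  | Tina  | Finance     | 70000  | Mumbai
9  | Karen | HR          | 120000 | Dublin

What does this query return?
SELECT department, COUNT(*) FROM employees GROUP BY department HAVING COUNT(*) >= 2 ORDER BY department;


Groups with count >= 2:
  Engineering: 2 -> PASS
  Finance: 3 -> PASS
  Design: 1 -> filtered out
  HR: 1 -> filtered out
  Legal: 1 -> filtered out
  Marketing: 1 -> filtered out


2 groups:
Engineering, 2
Finance, 3


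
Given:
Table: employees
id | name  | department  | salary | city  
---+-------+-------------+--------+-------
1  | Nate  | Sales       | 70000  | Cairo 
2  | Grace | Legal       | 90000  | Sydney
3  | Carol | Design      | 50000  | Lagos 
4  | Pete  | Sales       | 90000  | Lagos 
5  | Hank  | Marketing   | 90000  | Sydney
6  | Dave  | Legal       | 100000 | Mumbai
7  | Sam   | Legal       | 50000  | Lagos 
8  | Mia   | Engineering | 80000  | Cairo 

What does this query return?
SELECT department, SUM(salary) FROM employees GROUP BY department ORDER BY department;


Summing salary within each department:
  Design: 50000 = 50000
  Engineering: 80000 = 80000
  Legal: 90000 + 100000 + 50000 = 240000
  Marketing: 90000 = 90000
  Sales: 70000 + 90000 = 160000


5 groups:
Design, 50000
Engineering, 80000
Legal, 240000
Marketing, 90000
Sales, 160000


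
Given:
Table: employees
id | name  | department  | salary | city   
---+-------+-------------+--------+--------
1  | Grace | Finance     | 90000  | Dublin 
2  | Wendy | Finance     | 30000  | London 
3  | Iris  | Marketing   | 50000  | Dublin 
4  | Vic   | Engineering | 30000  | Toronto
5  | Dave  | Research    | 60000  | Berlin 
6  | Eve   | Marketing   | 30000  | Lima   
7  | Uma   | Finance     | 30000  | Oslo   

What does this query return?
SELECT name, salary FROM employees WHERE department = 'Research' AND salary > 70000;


Filtering: department = 'Research' AND salary > 70000
Matching: 0 rows

Empty result set (0 rows)


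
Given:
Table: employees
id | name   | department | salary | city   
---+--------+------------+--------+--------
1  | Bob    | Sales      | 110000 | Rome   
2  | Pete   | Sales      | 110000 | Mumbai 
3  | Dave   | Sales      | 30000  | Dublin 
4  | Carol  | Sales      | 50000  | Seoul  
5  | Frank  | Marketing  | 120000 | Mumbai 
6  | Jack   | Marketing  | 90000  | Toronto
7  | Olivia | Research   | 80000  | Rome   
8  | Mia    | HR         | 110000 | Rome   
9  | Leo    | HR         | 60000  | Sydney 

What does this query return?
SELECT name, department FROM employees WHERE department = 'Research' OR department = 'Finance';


Filtering: department = 'Research' OR 'Finance'
Matching: 1 rows

1 rows:
Olivia, Research


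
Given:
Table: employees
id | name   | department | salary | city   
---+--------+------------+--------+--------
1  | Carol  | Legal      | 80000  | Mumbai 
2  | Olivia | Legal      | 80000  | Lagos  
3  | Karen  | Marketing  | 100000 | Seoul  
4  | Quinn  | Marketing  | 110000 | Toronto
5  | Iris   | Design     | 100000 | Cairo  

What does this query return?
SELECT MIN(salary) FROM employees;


Salaries: 80000, 80000, 100000, 110000, 100000
MIN = 80000

80000


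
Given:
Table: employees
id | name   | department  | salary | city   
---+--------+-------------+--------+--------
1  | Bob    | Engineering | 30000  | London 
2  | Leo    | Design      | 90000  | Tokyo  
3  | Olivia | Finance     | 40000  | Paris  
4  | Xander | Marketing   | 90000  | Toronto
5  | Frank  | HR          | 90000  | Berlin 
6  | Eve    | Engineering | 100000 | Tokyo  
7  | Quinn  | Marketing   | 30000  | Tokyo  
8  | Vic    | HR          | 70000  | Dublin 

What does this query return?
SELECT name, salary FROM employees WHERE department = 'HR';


Filtering: department = 'HR'
Matching rows: 2

2 rows:
Frank, 90000
Vic, 70000


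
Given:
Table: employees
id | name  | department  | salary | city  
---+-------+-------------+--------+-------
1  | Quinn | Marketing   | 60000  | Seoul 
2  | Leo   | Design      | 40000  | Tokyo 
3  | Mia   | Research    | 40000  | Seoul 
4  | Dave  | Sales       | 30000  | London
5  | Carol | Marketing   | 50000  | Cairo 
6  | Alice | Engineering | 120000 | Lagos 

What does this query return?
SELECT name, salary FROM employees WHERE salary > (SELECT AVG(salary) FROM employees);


Subquery: AVG(salary) = 56666.67
Filtering: salary > 56666.67
  Quinn (60000) -> MATCH
  Alice (120000) -> MATCH


2 rows:
Quinn, 60000
Alice, 120000


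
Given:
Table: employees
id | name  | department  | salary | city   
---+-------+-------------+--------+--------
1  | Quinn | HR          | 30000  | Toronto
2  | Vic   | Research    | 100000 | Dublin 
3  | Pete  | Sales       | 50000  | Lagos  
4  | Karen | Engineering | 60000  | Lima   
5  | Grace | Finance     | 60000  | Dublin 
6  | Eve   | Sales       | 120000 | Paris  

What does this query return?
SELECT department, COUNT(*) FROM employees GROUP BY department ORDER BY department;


Assigning each row to its department group:
  Quinn -> HR
  Vic -> Research
  Pete -> Sales
  Karen -> Engineering
  Grace -> Finance
  Eve -> Sales


5 groups:
Engineering, 1
Finance, 1
HR, 1
Research, 1
Sales, 2


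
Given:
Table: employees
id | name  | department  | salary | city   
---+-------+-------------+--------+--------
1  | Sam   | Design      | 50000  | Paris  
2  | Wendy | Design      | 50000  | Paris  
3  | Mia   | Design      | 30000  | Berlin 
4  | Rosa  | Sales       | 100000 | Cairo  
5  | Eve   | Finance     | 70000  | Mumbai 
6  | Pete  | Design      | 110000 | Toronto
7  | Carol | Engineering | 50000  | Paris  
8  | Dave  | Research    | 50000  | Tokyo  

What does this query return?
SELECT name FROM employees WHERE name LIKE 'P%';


LIKE 'P%' matches names starting with 'P'
Matching: 1

1 rows:
Pete


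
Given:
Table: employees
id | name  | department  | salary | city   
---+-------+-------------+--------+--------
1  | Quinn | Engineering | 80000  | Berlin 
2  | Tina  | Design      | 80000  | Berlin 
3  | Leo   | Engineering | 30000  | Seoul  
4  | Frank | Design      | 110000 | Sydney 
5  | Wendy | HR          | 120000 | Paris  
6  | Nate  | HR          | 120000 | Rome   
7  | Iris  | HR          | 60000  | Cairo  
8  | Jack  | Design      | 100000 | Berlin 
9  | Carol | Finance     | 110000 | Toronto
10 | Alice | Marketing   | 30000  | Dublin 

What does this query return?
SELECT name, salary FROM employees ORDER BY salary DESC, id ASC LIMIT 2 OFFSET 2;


Sort by salary DESC (id ASC tiebreak), then skip 2 and take 2
Rows 3 through 4

2 rows:
Frank, 110000
Carol, 110000


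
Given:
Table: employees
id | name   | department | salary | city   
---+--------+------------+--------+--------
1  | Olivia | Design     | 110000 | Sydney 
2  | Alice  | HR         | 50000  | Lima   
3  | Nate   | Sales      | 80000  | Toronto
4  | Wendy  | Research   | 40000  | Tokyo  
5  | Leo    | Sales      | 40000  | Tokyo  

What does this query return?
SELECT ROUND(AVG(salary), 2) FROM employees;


SUM(salary) = 320000
COUNT = 5
ROUND(AVG, 2) = ROUND(320000 / 5, 2) = 64000.0

64000.0


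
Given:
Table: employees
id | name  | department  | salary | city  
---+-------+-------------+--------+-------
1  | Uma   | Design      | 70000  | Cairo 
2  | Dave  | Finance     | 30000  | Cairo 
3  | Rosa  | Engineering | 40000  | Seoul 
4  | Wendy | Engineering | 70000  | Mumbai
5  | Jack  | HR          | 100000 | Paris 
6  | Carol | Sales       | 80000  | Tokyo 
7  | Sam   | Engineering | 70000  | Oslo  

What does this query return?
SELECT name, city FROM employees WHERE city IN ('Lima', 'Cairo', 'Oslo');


Filtering: city IN ('Lima', 'Cairo', 'Oslo')
Matching: 3 rows

3 rows:
Uma, Cairo
Dave, Cairo
Sam, Oslo


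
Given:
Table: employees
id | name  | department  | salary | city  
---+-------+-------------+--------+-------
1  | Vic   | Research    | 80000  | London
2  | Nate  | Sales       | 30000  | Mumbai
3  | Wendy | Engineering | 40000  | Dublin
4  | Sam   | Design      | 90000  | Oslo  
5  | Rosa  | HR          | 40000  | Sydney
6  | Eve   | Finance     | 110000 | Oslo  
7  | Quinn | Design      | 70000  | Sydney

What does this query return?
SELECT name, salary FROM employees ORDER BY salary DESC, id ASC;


Sorting by salary DESC, then id ASC for ties

7 rows:
Eve, 110000
Sam, 90000
Vic, 80000
Quinn, 70000
Wendy, 40000
Rosa, 40000
Nate, 30000


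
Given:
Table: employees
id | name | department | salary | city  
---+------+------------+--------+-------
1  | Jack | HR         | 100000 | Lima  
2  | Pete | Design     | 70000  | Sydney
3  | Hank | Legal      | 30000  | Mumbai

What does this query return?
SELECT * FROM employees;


SELECT * returns all 3 rows with all columns

3 rows:
1, Jack, HR, 100000, Lima
2, Pete, Design, 70000, Sydney
3, Hank, Legal, 30000, Mumbai


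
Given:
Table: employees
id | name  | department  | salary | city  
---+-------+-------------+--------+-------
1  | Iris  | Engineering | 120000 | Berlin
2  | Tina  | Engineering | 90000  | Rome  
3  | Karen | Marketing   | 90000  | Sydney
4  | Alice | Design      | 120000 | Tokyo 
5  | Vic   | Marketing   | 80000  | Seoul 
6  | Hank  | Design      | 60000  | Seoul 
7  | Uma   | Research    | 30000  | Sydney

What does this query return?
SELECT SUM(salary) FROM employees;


SUM(salary) = 120000 + 90000 + 90000 + 120000 + 80000 + 60000 + 30000 = 590000

590000


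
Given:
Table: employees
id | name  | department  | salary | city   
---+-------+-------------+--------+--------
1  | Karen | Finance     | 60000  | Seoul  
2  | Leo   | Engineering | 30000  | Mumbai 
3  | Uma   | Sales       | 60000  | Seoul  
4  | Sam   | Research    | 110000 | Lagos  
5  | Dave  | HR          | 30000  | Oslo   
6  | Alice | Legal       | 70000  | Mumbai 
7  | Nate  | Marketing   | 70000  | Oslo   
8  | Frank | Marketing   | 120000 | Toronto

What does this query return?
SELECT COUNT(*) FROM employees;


COUNT(*) counts all rows

8


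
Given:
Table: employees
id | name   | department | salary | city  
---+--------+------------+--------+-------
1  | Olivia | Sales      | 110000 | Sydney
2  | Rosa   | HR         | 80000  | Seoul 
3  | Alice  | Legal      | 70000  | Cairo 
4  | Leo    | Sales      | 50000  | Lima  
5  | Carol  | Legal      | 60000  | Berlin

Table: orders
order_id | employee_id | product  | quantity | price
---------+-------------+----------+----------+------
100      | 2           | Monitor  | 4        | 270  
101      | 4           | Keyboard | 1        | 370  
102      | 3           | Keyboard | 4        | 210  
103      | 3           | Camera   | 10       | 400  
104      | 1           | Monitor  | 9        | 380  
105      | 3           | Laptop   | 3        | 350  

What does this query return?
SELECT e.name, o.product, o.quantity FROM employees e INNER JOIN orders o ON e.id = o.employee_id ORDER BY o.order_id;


Joining employees.id = orders.employee_id:
  employee Rosa (id=2) -> order Monitor
  employee Leo (id=4) -> order Keyboard
  employee Alice (id=3) -> order Keyboard
  employee Alice (id=3) -> order Camera
  employee Olivia (id=1) -> order Monitor
  employee Alice (id=3) -> order Laptop


6 rows:
Rosa, Monitor, 4
Leo, Keyboard, 1
Alice, Keyboard, 4
Alice, Camera, 10
Olivia, Monitor, 9
Alice, Laptop, 3


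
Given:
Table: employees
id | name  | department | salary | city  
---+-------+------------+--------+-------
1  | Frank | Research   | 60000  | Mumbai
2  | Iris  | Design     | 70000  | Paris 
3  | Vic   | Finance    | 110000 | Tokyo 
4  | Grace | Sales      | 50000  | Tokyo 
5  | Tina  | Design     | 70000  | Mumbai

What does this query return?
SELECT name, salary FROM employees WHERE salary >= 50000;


Filtering: salary >= 50000
Matching: 5 rows

5 rows:
Frank, 60000
Iris, 70000
Vic, 110000
Grace, 50000
Tina, 70000


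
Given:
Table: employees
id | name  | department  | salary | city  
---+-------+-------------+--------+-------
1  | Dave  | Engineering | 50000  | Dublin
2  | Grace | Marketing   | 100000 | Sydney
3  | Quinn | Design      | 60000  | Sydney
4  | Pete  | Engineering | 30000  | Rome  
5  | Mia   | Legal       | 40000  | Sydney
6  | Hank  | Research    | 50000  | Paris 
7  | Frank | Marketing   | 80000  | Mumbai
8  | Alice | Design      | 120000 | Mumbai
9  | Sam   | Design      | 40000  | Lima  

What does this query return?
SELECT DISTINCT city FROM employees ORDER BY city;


All 'city' values (row order): Dublin, Sydney, Sydney, Rome, Sydney, Paris, Mumbai, Mumbai, Lima
Removing duplicates leaves 6 unique value(s).

6 values:
Dublin
Lima
Mumbai
Paris
Rome
Sydney


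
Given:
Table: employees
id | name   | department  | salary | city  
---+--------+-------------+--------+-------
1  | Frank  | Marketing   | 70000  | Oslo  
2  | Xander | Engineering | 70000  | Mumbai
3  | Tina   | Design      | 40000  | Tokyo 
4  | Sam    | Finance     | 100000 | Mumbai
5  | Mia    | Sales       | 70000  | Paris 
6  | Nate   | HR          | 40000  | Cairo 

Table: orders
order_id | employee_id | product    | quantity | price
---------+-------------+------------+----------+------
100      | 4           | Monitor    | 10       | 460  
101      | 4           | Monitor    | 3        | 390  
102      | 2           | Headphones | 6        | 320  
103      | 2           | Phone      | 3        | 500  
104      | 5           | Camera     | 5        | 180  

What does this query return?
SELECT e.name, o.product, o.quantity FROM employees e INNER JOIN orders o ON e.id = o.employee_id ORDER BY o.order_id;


Joining employees.id = orders.employee_id:
  employee Sam (id=4) -> order Monitor
  employee Sam (id=4) -> order Monitor
  employee Xander (id=2) -> order Headphones
  employee Xander (id=2) -> order Phone
  employee Mia (id=5) -> order Camera


5 rows:
Sam, Monitor, 10
Sam, Monitor, 3
Xander, Headphones, 6
Xander, Phone, 3
Mia, Camera, 5


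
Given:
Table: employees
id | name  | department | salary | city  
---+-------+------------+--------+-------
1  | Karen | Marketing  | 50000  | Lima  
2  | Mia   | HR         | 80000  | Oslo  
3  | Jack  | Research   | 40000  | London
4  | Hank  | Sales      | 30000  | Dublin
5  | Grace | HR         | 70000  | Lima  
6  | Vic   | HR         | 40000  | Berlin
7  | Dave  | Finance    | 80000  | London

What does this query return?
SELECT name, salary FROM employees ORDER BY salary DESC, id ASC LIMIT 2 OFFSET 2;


Sort by salary DESC (id ASC tiebreak), then skip 2 and take 2
Rows 3 through 4

2 rows:
Grace, 70000
Karen, 50000


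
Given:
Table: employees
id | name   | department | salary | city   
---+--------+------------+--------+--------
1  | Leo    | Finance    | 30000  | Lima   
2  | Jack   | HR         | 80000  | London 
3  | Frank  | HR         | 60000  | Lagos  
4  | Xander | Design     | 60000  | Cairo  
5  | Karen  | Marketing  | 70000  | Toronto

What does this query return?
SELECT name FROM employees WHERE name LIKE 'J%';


LIKE 'J%' matches names starting with 'J'
Matching: 1

1 rows:
Jack


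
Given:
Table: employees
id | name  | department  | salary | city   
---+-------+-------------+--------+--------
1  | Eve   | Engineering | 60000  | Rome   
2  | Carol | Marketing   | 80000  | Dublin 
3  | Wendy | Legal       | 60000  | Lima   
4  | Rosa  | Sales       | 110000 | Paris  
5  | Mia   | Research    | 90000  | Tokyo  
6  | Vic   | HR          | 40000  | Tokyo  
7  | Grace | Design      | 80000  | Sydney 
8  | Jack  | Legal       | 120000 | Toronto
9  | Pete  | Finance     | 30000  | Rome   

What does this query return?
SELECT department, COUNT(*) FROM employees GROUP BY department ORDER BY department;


Assigning each row to its department group:
  Eve -> Engineering
  Carol -> Marketing
  Wendy -> Legal
  Rosa -> Sales
  Mia -> Research
  Vic -> HR
  Grace -> Design
  Jack -> Legal
  Pete -> Finance


8 groups:
Design, 1
Engineering, 1
Finance, 1
HR, 1
Legal, 2
Marketing, 1
Research, 1
Sales, 1


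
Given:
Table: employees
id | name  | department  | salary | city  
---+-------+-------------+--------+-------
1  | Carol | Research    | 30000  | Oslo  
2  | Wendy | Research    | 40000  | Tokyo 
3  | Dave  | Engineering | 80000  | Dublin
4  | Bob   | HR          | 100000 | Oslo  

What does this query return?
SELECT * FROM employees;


SELECT * returns all 4 rows with all columns

4 rows:
1, Carol, Research, 30000, Oslo
2, Wendy, Research, 40000, Tokyo
3, Dave, Engineering, 80000, Dublin
4, Bob, HR, 100000, Oslo


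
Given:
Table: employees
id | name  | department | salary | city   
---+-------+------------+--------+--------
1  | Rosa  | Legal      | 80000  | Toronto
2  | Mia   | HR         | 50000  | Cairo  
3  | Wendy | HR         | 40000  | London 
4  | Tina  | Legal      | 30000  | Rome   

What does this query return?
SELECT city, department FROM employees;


Projecting columns: city, department

4 rows:
Toronto, Legal
Cairo, HR
London, HR
Rome, Legal


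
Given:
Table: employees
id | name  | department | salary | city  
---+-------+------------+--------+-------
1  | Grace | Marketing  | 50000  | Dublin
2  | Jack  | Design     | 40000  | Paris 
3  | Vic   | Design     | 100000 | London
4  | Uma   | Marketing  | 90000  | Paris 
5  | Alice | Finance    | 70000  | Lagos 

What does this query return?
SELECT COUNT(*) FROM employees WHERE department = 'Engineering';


Counting rows where department = 'Engineering'


0


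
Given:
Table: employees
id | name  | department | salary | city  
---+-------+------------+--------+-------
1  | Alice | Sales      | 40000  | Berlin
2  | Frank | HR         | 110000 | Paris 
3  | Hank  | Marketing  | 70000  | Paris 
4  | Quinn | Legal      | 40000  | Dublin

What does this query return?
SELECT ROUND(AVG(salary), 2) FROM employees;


SUM(salary) = 260000
COUNT = 4
ROUND(AVG, 2) = ROUND(260000 / 4, 2) = 65000.0

65000.0


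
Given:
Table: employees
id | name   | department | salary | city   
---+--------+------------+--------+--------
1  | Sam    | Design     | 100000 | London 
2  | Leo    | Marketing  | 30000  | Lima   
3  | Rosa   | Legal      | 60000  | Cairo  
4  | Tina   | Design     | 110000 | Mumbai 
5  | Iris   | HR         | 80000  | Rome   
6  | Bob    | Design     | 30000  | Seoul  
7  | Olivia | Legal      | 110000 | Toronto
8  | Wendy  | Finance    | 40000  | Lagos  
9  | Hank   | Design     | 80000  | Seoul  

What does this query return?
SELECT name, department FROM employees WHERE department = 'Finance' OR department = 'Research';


Filtering: department = 'Finance' OR 'Research'
Matching: 1 rows

1 rows:
Wendy, Finance


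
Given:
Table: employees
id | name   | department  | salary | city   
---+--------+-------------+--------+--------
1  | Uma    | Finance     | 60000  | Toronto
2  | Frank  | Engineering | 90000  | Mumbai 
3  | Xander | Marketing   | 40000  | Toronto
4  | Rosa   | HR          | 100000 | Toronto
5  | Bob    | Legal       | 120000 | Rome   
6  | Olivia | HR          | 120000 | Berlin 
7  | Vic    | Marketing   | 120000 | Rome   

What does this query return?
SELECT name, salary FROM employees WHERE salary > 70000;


Filtering: salary > 70000
Matching: 5 rows

5 rows:
Frank, 90000
Rosa, 100000
Bob, 120000
Olivia, 120000
Vic, 120000


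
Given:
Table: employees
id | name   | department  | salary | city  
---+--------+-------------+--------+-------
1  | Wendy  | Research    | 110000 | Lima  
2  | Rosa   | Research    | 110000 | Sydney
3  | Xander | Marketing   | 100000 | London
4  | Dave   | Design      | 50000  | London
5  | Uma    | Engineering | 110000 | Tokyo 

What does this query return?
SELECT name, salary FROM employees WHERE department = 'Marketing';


Filtering: department = 'Marketing'
Matching rows: 1

1 rows:
Xander, 100000


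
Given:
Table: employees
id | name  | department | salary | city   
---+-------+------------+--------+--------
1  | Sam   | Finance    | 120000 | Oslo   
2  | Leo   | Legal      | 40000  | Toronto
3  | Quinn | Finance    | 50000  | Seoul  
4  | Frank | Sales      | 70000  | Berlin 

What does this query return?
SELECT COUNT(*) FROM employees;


COUNT(*) counts all rows

4


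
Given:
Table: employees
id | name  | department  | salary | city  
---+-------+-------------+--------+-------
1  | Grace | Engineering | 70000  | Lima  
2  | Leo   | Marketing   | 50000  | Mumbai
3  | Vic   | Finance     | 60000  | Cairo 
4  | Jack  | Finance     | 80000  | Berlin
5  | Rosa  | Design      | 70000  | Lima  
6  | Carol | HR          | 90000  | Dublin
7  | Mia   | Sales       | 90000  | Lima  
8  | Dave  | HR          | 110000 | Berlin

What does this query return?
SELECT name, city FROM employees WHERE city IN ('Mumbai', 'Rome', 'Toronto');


Filtering: city IN ('Mumbai', 'Rome', 'Toronto')
Matching: 1 rows

1 rows:
Leo, Mumbai


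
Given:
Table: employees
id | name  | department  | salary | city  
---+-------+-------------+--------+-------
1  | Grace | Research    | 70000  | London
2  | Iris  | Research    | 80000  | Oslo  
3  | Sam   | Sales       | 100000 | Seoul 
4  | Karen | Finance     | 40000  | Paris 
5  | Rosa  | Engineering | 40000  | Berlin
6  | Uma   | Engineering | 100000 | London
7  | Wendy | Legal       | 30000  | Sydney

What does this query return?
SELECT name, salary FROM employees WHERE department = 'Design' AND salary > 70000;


Filtering: department = 'Design' AND salary > 70000
Matching: 0 rows

Empty result set (0 rows)


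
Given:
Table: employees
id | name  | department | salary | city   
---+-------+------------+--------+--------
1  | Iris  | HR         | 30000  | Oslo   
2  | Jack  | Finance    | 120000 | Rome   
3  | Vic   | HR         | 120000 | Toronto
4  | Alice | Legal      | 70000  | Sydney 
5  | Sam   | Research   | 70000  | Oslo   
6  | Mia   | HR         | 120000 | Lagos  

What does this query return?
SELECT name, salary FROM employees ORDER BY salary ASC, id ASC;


Sorting by salary ASC, then id ASC for ties

6 rows:
Iris, 30000
Alice, 70000
Sam, 70000
Jack, 120000
Vic, 120000
Mia, 120000


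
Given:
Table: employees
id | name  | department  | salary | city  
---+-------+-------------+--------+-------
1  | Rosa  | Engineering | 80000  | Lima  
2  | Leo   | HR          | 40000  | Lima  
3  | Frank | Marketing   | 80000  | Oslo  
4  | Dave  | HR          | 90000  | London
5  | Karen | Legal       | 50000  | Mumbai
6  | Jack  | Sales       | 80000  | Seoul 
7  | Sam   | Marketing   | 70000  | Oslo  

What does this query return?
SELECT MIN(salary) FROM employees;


Salaries: 80000, 40000, 80000, 90000, 50000, 80000, 70000
MIN = 40000

40000


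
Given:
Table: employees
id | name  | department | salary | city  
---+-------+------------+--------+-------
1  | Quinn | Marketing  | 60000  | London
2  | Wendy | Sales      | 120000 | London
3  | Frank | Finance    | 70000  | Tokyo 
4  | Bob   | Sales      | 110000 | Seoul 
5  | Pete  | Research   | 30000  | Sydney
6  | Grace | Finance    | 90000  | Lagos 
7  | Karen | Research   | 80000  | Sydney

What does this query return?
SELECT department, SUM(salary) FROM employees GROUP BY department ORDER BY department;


Summing salary within each department:
  Finance: 70000 + 90000 = 160000
  Marketing: 60000 = 60000
  Research: 30000 + 80000 = 110000
  Sales: 120000 + 110000 = 230000


4 groups:
Finance, 160000
Marketing, 60000
Research, 110000
Sales, 230000


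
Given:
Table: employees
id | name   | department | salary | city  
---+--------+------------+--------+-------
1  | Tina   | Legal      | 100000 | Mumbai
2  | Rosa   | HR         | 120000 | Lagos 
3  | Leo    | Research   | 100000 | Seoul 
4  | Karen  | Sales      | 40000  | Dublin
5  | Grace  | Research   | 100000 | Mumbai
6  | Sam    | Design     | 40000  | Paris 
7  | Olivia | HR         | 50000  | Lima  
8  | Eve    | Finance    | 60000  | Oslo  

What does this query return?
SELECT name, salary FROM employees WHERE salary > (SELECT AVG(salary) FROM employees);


Subquery: AVG(salary) = 76250.0
Filtering: salary > 76250.0
  Tina (100000) -> MATCH
  Rosa (120000) -> MATCH
  Leo (100000) -> MATCH
  Grace (100000) -> MATCH


4 rows:
Tina, 100000
Rosa, 120000
Leo, 100000
Grace, 100000


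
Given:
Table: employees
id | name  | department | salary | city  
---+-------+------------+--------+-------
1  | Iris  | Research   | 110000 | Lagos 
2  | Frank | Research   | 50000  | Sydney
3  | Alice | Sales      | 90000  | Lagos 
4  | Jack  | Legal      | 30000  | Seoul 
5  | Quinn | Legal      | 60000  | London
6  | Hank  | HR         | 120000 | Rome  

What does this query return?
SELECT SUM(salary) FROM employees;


SUM(salary) = 110000 + 50000 + 90000 + 30000 + 60000 + 120000 = 460000

460000


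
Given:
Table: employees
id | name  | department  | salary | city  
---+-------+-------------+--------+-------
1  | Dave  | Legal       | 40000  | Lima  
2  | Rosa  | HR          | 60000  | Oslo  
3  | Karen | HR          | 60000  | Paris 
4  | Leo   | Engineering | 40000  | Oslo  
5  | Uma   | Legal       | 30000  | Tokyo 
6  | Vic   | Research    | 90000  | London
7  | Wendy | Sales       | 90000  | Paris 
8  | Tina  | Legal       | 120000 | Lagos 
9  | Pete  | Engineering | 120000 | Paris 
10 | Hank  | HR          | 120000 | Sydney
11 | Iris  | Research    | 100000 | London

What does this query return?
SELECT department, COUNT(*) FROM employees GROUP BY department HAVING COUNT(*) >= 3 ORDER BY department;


Groups with count >= 3:
  HR: 3 -> PASS
  Legal: 3 -> PASS
  Engineering: 2 -> filtered out
  Research: 2 -> filtered out
  Sales: 1 -> filtered out


2 groups:
HR, 3
Legal, 3


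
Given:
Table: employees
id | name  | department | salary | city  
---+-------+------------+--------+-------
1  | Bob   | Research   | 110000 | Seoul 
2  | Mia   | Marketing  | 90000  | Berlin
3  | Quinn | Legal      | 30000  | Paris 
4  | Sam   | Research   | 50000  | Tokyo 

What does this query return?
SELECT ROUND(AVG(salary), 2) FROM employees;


SUM(salary) = 280000
COUNT = 4
ROUND(AVG, 2) = ROUND(280000 / 4, 2) = 70000.0

70000.0


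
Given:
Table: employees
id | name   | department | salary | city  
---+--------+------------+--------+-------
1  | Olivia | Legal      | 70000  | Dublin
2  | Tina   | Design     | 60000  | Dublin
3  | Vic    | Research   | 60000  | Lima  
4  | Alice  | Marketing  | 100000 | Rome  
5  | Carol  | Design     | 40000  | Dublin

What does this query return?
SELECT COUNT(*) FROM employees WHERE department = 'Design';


Counting rows where department = 'Design'
  Tina -> MATCH
  Carol -> MATCH


2


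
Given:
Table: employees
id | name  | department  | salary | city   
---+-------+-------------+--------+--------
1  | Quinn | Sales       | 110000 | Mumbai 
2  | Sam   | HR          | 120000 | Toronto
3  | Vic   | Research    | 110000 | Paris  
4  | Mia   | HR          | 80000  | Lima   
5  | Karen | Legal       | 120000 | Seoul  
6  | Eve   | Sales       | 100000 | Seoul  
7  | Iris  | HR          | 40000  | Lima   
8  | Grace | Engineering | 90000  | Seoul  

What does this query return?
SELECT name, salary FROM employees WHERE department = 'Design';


Filtering: department = 'Design'
Matching rows: 0

Empty result set (0 rows)


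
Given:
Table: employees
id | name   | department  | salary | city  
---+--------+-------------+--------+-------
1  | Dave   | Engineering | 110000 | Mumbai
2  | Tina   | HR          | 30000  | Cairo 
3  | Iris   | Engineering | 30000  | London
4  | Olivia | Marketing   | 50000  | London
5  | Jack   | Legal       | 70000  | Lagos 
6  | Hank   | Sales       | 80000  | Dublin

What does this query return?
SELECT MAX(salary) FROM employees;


Salaries: 110000, 30000, 30000, 50000, 70000, 80000
MAX = 110000

110000


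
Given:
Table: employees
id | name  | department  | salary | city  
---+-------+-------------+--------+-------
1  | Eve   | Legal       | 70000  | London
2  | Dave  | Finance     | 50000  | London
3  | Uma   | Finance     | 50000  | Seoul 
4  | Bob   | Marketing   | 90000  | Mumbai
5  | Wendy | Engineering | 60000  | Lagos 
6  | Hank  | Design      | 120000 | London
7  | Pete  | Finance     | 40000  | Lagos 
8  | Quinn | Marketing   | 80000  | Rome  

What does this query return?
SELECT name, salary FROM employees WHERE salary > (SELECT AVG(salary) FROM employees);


Subquery: AVG(salary) = 70000.0
Filtering: salary > 70000.0
  Bob (90000) -> MATCH
  Hank (120000) -> MATCH
  Quinn (80000) -> MATCH


3 rows:
Bob, 90000
Hank, 120000
Quinn, 80000


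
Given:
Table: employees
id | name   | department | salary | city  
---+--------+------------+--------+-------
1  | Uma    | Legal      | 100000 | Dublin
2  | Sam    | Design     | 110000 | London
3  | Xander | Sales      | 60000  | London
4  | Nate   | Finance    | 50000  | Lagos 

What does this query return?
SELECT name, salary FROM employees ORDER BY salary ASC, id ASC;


Sorting by salary ASC, then id ASC for ties

4 rows:
Nate, 50000
Xander, 60000
Uma, 100000
Sam, 110000


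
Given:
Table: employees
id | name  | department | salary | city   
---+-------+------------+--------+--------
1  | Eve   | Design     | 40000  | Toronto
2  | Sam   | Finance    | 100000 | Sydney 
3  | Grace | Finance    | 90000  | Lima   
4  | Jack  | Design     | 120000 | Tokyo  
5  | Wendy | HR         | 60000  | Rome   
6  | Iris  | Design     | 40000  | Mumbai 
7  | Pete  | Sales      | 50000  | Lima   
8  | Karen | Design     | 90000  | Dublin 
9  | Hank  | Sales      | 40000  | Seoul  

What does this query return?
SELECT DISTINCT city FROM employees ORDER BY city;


All 'city' values (row order): Toronto, Sydney, Lima, Tokyo, Rome, Mumbai, Lima, Dublin, Seoul
Removing duplicates leaves 8 unique value(s).

8 values:
Dublin
Lima
Mumbai
Rome
Seoul
Sydney
Tokyo
Toronto


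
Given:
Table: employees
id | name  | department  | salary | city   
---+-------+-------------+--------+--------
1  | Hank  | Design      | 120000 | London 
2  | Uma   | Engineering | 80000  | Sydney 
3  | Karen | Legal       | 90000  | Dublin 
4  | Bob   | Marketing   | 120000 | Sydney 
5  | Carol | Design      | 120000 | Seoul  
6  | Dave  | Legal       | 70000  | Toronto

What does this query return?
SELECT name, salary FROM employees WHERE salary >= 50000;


Filtering: salary >= 50000
Matching: 6 rows

6 rows:
Hank, 120000
Uma, 80000
Karen, 90000
Bob, 120000
Carol, 120000
Dave, 70000


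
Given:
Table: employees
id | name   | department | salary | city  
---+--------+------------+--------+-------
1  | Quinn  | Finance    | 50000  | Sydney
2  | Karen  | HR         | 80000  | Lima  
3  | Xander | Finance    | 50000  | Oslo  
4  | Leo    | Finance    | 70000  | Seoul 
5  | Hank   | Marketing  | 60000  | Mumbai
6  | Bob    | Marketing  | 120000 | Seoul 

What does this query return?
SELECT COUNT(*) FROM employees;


COUNT(*) counts all rows

6


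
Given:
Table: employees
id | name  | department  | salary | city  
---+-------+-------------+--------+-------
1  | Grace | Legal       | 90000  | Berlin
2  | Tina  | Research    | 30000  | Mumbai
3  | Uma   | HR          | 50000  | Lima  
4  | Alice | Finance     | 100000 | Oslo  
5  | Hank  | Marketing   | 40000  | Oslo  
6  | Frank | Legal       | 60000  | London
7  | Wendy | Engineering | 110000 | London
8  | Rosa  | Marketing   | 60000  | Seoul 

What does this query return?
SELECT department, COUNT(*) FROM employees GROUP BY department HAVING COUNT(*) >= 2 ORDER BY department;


Groups with count >= 2:
  Legal: 2 -> PASS
  Marketing: 2 -> PASS
  Engineering: 1 -> filtered out
  Finance: 1 -> filtered out
  HR: 1 -> filtered out
  Research: 1 -> filtered out


2 groups:
Legal, 2
Marketing, 2


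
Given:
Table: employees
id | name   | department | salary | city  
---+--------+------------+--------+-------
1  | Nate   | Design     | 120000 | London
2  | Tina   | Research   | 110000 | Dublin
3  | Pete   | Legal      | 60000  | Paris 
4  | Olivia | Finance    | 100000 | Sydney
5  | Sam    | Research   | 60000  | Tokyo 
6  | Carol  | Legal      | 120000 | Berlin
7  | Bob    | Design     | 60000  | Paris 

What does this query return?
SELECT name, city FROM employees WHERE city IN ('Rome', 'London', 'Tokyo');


Filtering: city IN ('Rome', 'London', 'Tokyo')
Matching: 2 rows

2 rows:
Nate, London
Sam, Tokyo


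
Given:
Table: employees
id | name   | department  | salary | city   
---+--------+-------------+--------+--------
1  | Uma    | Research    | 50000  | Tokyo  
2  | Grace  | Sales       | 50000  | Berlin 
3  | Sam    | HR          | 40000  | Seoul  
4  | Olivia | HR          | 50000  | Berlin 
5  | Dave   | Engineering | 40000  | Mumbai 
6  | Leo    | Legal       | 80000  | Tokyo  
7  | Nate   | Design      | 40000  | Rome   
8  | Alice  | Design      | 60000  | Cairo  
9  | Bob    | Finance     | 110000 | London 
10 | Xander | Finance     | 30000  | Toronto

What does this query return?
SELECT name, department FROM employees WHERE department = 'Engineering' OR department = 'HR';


Filtering: department = 'Engineering' OR 'HR'
Matching: 3 rows

3 rows:
Sam, HR
Olivia, HR
Dave, Engineering


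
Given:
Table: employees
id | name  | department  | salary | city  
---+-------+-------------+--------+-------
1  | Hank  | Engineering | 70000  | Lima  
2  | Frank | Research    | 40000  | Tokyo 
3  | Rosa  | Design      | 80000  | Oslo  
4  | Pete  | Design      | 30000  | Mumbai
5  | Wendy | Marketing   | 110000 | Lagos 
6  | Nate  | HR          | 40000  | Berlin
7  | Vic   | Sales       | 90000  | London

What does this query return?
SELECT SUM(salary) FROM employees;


SUM(salary) = 70000 + 40000 + 80000 + 30000 + 110000 + 40000 + 90000 = 460000

460000


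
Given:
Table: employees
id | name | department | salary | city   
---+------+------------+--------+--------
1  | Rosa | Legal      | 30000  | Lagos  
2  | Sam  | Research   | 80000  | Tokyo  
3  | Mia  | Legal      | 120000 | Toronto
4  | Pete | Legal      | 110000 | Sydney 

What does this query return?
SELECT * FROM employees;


SELECT * returns all 4 rows with all columns

4 rows:
1, Rosa, Legal, 30000, Lagos
2, Sam, Research, 80000, Tokyo
3, Mia, Legal, 120000, Toronto
4, Pete, Legal, 110000, Sydney


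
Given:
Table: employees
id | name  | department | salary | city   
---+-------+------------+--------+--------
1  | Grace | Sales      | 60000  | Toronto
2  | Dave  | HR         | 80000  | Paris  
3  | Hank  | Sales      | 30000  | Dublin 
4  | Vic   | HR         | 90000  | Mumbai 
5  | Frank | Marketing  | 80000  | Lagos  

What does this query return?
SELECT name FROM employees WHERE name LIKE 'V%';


LIKE 'V%' matches names starting with 'V'
Matching: 1

1 rows:
Vic


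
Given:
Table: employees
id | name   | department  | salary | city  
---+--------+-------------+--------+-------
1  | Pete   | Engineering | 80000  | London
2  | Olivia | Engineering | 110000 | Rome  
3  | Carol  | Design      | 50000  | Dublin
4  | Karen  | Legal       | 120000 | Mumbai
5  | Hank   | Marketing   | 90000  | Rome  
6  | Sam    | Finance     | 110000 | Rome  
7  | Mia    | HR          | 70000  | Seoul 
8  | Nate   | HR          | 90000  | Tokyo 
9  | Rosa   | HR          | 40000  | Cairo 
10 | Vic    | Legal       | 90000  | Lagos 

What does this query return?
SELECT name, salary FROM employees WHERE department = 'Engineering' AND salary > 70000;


Filtering: department = 'Engineering' AND salary > 70000
Matching: 2 rows

2 rows:
Pete, 80000
Olivia, 110000


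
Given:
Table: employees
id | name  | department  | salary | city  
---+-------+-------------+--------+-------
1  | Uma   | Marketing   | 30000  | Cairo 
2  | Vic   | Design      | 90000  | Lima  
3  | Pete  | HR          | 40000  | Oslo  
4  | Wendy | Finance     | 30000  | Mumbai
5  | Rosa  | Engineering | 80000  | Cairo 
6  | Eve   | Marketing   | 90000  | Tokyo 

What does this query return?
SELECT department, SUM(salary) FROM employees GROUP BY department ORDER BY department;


Summing salary within each department:
  Design: 90000 = 90000
  Engineering: 80000 = 80000
  Finance: 30000 = 30000
  HR: 40000 = 40000
  Marketing: 30000 + 90000 = 120000


5 groups:
Design, 90000
Engineering, 80000
Finance, 30000
HR, 40000
Marketing, 120000


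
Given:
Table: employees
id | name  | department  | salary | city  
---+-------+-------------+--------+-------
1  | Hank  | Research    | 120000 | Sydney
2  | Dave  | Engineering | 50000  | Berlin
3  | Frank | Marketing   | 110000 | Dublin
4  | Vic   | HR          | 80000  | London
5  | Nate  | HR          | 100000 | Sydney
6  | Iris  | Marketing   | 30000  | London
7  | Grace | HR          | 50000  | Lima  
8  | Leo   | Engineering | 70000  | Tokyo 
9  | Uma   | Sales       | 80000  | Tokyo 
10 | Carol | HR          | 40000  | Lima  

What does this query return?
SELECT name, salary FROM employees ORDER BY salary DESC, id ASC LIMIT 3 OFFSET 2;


Sort by salary DESC (id ASC tiebreak), then skip 2 and take 3
Rows 3 through 5

3 rows:
Nate, 100000
Vic, 80000
Uma, 80000
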